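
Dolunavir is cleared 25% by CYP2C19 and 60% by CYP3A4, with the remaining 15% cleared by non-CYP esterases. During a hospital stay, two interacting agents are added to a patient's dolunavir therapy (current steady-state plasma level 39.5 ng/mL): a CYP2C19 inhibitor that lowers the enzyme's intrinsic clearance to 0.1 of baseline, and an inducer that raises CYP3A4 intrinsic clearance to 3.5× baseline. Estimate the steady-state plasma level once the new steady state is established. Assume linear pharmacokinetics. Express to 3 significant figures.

17.4 ng/mL

The CYP2C19 pathway (25% of clearance) falls to 0.1× activity: 0.25 × 0.1 = 0.025.
The CYP3A4 pathway (60% of clearance) increases to 3.5× activity: 0.6 × 3.5 = 2.1.
Non-CYP routes (15%) are unchanged.
CL_new/CL_old = 0.025 + 2.1 + 0.15 = 2.275.
New steady-state plasma level = 39.5 / 2.275 = 17.4 ng/mL (concentration scales inversely with clearance).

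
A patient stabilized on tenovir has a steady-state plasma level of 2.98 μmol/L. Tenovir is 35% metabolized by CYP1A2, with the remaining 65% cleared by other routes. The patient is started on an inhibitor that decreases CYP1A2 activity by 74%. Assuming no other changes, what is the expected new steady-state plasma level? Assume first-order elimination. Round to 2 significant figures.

The CYP1A2 pathway (35% of clearance) is reduced to 0.26× activity: 0.35 × 0.26 = 0.091.
Non-CYP routes (65%) are unchanged.
Relative clearance = 0.091 + 0.65 = 0.741.
Steady-state plasma level ∝ 1/CL, so new value = 2.98 / 0.741 = 4.0 μmol/L.

4.0 μmol/L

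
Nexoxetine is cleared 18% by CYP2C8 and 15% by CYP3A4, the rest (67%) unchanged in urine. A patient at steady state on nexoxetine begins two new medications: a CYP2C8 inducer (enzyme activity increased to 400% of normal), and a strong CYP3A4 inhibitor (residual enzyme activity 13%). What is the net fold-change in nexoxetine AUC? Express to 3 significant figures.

0.709

The CYP2C8 pathway (18% of clearance) rises to 4× activity: 0.18 × 4 = 0.72.
The CYP3A4 pathway (15% of clearance) is reduced to 0.13× activity: 0.15 × 0.13 = 0.0195.
The remaining 67% of clearance is unaffected.
Relative clearance = 0.72 + 0.0195 + 0.67 = 1.4095.
Because AUC varies inversely with clearance, the combined effect is 1 / 1.4095 = 0.709.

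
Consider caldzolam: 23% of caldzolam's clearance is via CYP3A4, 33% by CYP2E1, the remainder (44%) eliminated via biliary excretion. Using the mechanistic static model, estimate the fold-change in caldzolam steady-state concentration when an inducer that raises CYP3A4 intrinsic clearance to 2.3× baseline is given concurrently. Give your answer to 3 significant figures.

0.770

The CYP3A4 pathway (23% of clearance) rises to 2.3× activity: 0.23 × 2.3 = 0.529.
CYP2E1 (33%) and the residual 44% are unaffected.
CL_new/CL_old = 0.529 + 0.33 + 0.44 = 1.299.
Since steady-state concentration ∝ 1/CL, the ratio is 1 / 1.299 = 0.770.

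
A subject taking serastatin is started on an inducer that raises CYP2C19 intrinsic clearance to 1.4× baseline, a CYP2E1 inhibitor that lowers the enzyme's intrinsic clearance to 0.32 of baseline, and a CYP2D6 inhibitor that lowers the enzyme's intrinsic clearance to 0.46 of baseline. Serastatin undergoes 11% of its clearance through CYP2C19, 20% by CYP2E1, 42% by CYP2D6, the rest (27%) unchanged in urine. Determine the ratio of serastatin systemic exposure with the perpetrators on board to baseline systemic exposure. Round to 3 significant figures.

1.47

The CYP2C19 pathway (11% of clearance) rises to 1.4× activity: 0.11 × 1.4 = 0.154.
The CYP2E1 pathway (20% of clearance) falls to 0.32× activity: 0.2 × 0.32 = 0.064.
The CYP2D6 pathway (42% of clearance) falls to 0.46× activity: 0.42 × 0.46 = 0.1932.
The remaining 27% of clearance is unaffected.
Relative clearance = 0.154 + 0.064 + 0.1932 + 0.27 = 0.6812.
Systemic exposure ∝ 1/CL: fold-change = 1 / 0.6812 = 1.47.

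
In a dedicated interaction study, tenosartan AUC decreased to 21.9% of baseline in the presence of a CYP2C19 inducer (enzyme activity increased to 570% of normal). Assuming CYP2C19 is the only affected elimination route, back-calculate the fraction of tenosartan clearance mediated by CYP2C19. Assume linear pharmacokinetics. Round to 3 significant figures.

0.759

Call the CYP2C19 fraction fm. After the interaction, CL_new/CL_old = fm × 5.7 + (1 − fm).
AUC ratio = 1 / (new CL fraction), so new CL fraction = 1 / 0.219 = 4.566.
fm × 5.7 + 1 − fm = 4.566  ⇒  fm × (5.7 − 1) = 3.566  ⇒  fm = 0.759.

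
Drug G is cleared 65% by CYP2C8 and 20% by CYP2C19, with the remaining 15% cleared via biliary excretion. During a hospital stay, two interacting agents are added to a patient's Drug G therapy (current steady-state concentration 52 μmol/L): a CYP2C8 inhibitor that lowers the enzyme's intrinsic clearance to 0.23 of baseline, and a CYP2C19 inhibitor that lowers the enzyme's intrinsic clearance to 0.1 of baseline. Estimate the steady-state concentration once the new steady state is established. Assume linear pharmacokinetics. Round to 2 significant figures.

The CYP2C8 pathway (65% of clearance) falls to 0.23× activity: 0.65 × 0.23 = 0.1495.
The CYP2C19 pathway (20% of clearance) drops to 0.1× activity: 0.2 × 0.1 = 0.02.
Non-CYP routes (15%) are unchanged.
CL_new/CL_old = 0.1495 + 0.02 + 0.15 = 0.3195.
Dividing the baseline by the relative clearance: 52 / 0.3195 = 1.6 × 10² μmol/L.

1.6 × 10² μmol/L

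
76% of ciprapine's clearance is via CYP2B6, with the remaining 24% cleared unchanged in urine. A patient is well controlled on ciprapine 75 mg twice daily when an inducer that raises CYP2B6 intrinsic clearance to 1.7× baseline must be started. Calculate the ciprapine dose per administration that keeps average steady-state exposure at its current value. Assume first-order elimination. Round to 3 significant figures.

115 mg

The CYP2B6 pathway (76% of clearance) increases to 1.7× activity: 0.76 × 1.7 = 1.292.
The remaining 24% of clearance is unaffected.
Relative clearance = 1.292 + 0.24 = 1.532.
Css,avg = (dose rate)/CL, so holding Css fixed requires dose ∝ CL: 75 × 1.532 = 115 mg.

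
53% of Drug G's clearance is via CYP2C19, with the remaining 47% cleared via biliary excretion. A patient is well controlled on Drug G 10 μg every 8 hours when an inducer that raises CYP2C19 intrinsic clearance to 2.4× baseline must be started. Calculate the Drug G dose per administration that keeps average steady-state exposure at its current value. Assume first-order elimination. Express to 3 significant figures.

CYP2C19: 0.53 × 2.4 = 1.272
Other: 0.47 (unchanged)
Relative clearance = 1.272 + 0.47 = 1.742.
Exposure is unchanged when dose changes in proportion to clearance. New dose = 10 μg × 1.742 = 17.4 μg.

17.4 μg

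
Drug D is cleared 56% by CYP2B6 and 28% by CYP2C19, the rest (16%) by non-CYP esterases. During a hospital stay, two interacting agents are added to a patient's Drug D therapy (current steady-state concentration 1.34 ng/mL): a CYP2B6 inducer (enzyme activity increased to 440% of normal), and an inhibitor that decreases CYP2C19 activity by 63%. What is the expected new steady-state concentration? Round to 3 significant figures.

The CYP2B6 pathway (56% of clearance) increases to 4.4× activity: 0.56 × 4.4 = 2.464.
The CYP2C19 pathway (28% of clearance) drops to 0.37× activity: 0.28 × 0.37 = 0.1036.
Non-CYP routes (16%) are unchanged.
Relative clearance = 2.464 + 0.1036 + 0.16 = 2.7276.
Steady-state concentration ∝ 1/CL: new value = 1.34 / 2.7276 = 0.491 ng/mL.

0.491 ng/mL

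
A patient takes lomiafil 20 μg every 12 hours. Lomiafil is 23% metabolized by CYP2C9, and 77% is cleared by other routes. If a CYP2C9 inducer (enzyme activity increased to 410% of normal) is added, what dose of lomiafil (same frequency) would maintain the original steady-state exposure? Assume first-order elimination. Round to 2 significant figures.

The CYP2C9 pathway (23% of clearance) increases to 4.1× activity: 0.23 × 4.1 = 0.943.
The remaining 77% of clearance is unaffected.
Relative clearance = 0.943 + 0.77 = 1.713.
Css,avg = (dose rate)/CL, so holding Css fixed requires dose ∝ CL: 20 × 1.713 = 34 μg.

34 μg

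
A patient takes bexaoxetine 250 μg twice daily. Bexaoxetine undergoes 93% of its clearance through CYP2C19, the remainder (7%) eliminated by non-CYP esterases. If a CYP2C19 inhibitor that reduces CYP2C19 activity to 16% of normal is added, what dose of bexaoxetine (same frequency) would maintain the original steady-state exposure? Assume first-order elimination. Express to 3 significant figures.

54.7 μg

The CYP2C19 pathway (93% of clearance) is reduced to 0.16× activity: 0.93 × 0.16 = 0.1488.
Non-CYP routes (7%) are unchanged.
CL_new/CL_old = 0.1488 + 0.07 = 0.2188.
To maintain the same steady-state level, dose must scale with clearance: new dose = 250 × 0.2188 = 54.7 μg.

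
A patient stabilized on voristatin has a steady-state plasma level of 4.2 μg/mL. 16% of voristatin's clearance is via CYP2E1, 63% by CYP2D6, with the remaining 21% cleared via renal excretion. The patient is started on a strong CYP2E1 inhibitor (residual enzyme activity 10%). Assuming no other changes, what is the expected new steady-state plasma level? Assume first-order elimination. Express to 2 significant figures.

The CYP2E1 pathway (16% of clearance) falls to 0.1× activity: 0.16 × 0.1 = 0.016.
CYP2D6 (63%) and the residual 21% are unaffected.
New clearance relative to baseline: 0.016 + 0.63 + 0.21 = 0.856.
Steady-state plasma level ∝ 1/CL, so new value = 4.2 / 0.856 = 4.9 μg/mL.

4.9 μg/mL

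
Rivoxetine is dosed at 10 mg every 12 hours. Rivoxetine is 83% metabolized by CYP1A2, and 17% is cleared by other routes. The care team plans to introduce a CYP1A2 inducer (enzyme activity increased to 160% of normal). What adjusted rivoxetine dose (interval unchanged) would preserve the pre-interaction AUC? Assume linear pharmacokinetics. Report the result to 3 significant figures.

The CYP1A2 pathway (83% of clearance) is boosted to 1.6× activity: 0.83 × 1.6 = 1.328.
Non-CYP routes (17%) are unchanged.
CL_new/CL_old = 1.328 + 0.17 = 1.498.
Exposure is unchanged when dose changes in proportion to clearance. New dose = 10 mg × 1.498 = 15.0 mg.

15.0 mg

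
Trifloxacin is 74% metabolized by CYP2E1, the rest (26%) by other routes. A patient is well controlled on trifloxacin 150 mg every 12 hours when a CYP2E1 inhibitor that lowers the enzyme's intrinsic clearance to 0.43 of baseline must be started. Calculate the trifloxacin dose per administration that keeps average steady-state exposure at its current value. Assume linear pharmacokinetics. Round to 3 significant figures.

The CYP2E1 pathway (74% of clearance) falls to 0.43× activity: 0.74 × 0.43 = 0.3182.
Non-CYP routes (26%) are unchanged.
New clearance relative to baseline: 0.3182 + 0.26 = 0.5782.
Css,avg = (dose rate)/CL, so holding Css fixed requires dose ∝ CL: 150 × 0.5782 = 86.7 mg.

86.7 mg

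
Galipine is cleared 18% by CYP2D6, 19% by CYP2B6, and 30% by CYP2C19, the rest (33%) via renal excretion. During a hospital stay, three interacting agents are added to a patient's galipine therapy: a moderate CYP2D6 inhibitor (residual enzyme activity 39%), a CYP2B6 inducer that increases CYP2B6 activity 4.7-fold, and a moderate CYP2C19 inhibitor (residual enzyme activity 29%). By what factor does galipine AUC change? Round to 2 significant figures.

0.72

The CYP2D6 pathway (18% of clearance) drops to 0.39× activity: 0.18 × 0.39 = 0.0702.
The CYP2B6 pathway (19% of clearance) is boosted to 4.7× activity: 0.19 × 4.7 = 0.893.
The CYP2C19 pathway (30% of clearance) falls to 0.29× activity: 0.3 × 0.29 = 0.087.
Non-CYP routes (33%) are unchanged.
CL_new/CL_old = 0.0702 + 0.893 + 0.087 + 0.33 = 1.3802.
Because AUC varies inversely with clearance, the combined effect is 1 / 1.3802 = 0.72.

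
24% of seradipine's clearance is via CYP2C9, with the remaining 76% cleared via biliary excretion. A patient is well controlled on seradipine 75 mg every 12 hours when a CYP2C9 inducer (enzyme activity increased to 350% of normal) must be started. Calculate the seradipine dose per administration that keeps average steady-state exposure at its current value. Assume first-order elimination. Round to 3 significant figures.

120 mg

The CYP2C9 pathway (24% of clearance) is boosted to 3.5× activity: 0.24 × 3.5 = 0.84.
Non-CYP routes (76%) are unchanged.
New clearance relative to baseline: 0.84 + 0.76 = 1.6.
To maintain the same steady-state level, dose must scale with clearance: new dose = 75 × 1.6 = 120 mg.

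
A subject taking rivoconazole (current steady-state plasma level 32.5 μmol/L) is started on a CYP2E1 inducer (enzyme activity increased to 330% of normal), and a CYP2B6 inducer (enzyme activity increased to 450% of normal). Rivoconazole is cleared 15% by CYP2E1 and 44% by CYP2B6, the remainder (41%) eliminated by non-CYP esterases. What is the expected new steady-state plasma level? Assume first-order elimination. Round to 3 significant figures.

CYP2E1: 0.15 × 3.3 = 0.495
CYP2B6: 0.44 × 4.5 = 1.98
Other: 0.41 (unchanged)
New clearance relative to baseline: 0.495 + 1.98 + 0.41 = 2.885.
Dividing the baseline by the relative clearance: 32.5 / 2.885 = 11.3 μmol/L.

11.3 μmol/L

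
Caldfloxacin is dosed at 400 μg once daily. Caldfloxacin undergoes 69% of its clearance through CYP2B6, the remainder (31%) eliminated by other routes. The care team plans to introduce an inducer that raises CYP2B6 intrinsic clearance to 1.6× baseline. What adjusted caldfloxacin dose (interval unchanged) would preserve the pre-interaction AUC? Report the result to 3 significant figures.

CYP2B6: 0.69 × 1.6 = 1.104
Other: 0.31 (unchanged)
Relative clearance = 1.104 + 0.31 = 1.414.
To maintain the same steady-state level, dose must scale with clearance: new dose = 400 × 1.414 = 566 μg.

566 μg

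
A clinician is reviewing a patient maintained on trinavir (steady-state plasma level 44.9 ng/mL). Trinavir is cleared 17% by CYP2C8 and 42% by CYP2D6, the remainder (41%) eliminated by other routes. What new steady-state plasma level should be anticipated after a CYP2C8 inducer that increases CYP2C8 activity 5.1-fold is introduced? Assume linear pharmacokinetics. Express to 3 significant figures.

The CYP2C8 pathway (17% of clearance) increases to 5.1× activity: 0.17 × 5.1 = 0.867.
CYP2D6 (42%) and the residual 41% are unaffected.
Relative clearance = 0.867 + 0.42 + 0.41 = 1.697.
New steady-state plasma level = baseline ÷ relative clearance = 44.9 / 1.697 = 26.5 ng/mL.

26.5 ng/mL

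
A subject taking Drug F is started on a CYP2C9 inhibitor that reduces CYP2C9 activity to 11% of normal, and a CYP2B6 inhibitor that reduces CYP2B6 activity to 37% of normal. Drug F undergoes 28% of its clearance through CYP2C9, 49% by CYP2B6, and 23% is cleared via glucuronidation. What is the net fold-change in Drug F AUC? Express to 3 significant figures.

2.26

The CYP2C9 pathway (28% of clearance) is reduced to 0.11× activity: 0.28 × 0.11 = 0.0308.
The CYP2B6 pathway (49% of clearance) is reduced to 0.37× activity: 0.49 × 0.37 = 0.1813.
The remaining 23% of clearance is unaffected.
Relative clearance = 0.0308 + 0.1813 + 0.23 = 0.4421.
AUC ∝ 1/CL: fold-change = 1 / 0.4421 = 2.26.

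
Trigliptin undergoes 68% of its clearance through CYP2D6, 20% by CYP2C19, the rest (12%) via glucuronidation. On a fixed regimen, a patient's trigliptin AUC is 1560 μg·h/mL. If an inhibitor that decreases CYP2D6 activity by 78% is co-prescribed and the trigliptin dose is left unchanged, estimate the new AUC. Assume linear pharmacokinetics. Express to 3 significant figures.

3.32 × 10³ μg·h/mL

The CYP2D6 pathway (68% of clearance) falls to 0.22× activity: 0.68 × 0.22 = 0.1496.
CYP2C19 (20%) and the residual 12% are unaffected.
New clearance relative to baseline: 0.1496 + 0.2 + 0.12 = 0.4696.
New AUC = baseline ÷ relative clearance = 1560 / 0.4696 = 3.32 × 10³ μg·h/mL.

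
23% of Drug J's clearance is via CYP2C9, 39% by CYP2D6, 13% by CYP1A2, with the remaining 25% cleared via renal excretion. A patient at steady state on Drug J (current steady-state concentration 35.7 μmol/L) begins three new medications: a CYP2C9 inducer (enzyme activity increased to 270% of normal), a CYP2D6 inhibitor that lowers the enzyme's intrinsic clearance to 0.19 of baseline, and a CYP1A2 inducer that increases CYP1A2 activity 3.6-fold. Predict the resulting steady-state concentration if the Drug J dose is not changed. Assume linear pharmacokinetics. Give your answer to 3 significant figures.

CYP2C9: 0.23 × 2.7 = 0.621
CYP2D6: 0.39 × 0.19 = 0.0741
CYP1A2: 0.13 × 3.6 = 0.468
Other: 0.25 (unchanged)
Relative clearance = 0.621 + 0.0741 + 0.468 + 0.25 = 1.4131.
Dividing the baseline by the relative clearance: 35.7 / 1.4131 = 25.3 μmol/L.

25.3 μmol/L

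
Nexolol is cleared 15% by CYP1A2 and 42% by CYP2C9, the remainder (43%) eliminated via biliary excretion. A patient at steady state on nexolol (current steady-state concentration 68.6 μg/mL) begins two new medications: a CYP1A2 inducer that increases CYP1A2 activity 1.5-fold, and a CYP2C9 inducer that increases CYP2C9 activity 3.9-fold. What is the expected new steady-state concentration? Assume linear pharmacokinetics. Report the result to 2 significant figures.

30 μg/mL

CYP1A2: 0.15 × 1.5 = 0.225
CYP2C9: 0.42 × 3.9 = 1.638
Other: 0.43 (unchanged)
CL_new/CL_old = 0.225 + 1.638 + 0.43 = 2.293.
Steady-state concentration ∝ 1/CL: new value = 68.6 / 2.293 = 30 μg/mL.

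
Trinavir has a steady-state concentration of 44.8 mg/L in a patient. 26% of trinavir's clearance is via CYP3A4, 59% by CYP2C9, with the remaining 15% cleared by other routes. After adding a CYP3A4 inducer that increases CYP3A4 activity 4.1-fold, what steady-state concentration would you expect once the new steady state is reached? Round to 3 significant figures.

24.8 mg/L

CYP3A4: 0.26 × 4.1 = 1.066
CYP2C9: 0.59 (unchanged)
Other: 0.15 (unchanged)
CL_new/CL_old = 1.066 + 0.59 + 0.15 = 1.806.
With dosing unchanged, steady-state concentration scales as 1/CL: 44.8 / 1.806 = 24.8 mg/L.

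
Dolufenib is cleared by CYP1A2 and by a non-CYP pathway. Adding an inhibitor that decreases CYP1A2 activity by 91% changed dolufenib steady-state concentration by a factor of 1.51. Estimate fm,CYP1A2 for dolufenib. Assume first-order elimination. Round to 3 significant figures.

0.371

Write x for the fraction cleared via CYP1A2. The observed steady-state concentration change means clearance fell to 1/1.51 = 0.6623 of baseline.
Only the CYP1A2 route changed, so 0.6623 = x·0.09 + (1 − x), giving x = 0.371.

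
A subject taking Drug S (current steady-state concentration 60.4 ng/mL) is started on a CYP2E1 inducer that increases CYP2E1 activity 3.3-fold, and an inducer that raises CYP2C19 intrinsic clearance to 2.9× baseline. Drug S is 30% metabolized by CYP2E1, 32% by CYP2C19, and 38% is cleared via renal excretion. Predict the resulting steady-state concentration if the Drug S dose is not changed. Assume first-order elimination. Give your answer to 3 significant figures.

The CYP2E1 pathway (30% of clearance) rises to 3.3× activity: 0.3 × 3.3 = 0.99.
The CYP2C19 pathway (32% of clearance) is boosted to 2.9× activity: 0.32 × 2.9 = 0.928.
Non-CYP routes (38%) are unchanged.
CL_new/CL_old = 0.99 + 0.928 + 0.38 = 2.298.
Steady-state concentration ∝ 1/CL: new value = 60.4 / 2.298 = 26.3 ng/mL.

26.3 ng/mL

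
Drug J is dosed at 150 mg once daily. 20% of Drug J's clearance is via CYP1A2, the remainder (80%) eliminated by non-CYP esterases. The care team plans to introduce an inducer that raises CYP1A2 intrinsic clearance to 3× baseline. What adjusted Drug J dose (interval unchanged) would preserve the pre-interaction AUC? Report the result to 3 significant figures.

The CYP1A2 pathway (20% of clearance) rises to 3× activity: 0.2 × 3 = 0.6.
The remaining 80% of clearance is unaffected.
CL_new/CL_old = 0.6 + 0.8 = 1.4.
Css,avg = (dose rate)/CL, so holding Css fixed requires dose ∝ CL: 150 × 1.4 = 210 mg.

210 mg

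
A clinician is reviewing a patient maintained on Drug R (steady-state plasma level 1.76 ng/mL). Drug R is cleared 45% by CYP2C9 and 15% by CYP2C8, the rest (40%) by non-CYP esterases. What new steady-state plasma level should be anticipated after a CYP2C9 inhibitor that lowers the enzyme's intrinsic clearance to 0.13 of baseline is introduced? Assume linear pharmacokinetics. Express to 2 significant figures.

The CYP2C9 pathway (45% of clearance) drops to 0.13× activity: 0.45 × 0.13 = 0.0585.
CYP2C8 (15%) and the residual 40% are unaffected.
CL_new/CL_old = 0.0585 + 0.15 + 0.4 = 0.6085.
New steady-state plasma level = baseline ÷ relative clearance = 1.76 / 0.6085 = 2.9 ng/mL.

2.9 ng/mL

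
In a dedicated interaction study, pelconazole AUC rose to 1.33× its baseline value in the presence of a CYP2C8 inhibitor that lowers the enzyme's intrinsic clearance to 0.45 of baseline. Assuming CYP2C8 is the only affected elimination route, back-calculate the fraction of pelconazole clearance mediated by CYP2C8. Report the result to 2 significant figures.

0.45

Let x = fm,CYP2C8. Because AUC ∝ 1/CL, relative clearance fell to 1/1.33 = 0.7519.
Setting x·0.45 + (1 − x) = 0.7519 and solving: x = (0.7519 − 1)/(0.45 − 1) = 0.45.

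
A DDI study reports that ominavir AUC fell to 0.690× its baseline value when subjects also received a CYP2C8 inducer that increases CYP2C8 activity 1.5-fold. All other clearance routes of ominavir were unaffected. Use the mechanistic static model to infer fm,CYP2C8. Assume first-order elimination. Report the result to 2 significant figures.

Call the CYP2C8 fraction fm. After the interaction, CL_new/CL_old = fm × 1.5 + (1 − fm).
AUC ratio = 1 / (new CL fraction), so new CL fraction = 1 / 0.690 = 1.449.
fm × 1.5 + 1 − fm = 1.449  ⇒  fm × (1.5 − 1) = 0.4493  ⇒  fm = 0.90.

0.90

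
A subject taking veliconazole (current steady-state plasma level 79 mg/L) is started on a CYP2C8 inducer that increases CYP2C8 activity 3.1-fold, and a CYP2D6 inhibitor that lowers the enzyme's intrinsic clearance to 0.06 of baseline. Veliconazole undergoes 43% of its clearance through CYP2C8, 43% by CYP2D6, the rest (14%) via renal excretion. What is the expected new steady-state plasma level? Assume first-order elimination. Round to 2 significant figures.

The CYP2C8 pathway (43% of clearance) is boosted to 3.1× activity: 0.43 × 3.1 = 1.333.
The CYP2D6 pathway (43% of clearance) drops to 0.06× activity: 0.43 × 0.06 = 0.0258.
Non-CYP routes (14%) are unchanged.
CL_new/CL_old = 1.333 + 0.0258 + 0.14 = 1.4988.
Dividing the baseline by the relative clearance: 79 / 1.4988 = 53 mg/L.

53 mg/L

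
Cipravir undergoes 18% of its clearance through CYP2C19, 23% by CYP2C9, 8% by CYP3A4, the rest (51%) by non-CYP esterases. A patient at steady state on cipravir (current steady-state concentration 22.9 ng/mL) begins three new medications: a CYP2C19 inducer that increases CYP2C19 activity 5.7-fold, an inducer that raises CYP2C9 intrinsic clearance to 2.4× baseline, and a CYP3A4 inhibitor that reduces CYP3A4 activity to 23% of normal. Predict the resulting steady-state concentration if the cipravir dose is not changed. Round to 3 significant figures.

The CYP2C19 pathway (18% of clearance) rises to 5.7× activity: 0.18 × 5.7 = 1.026.
The CYP2C9 pathway (23% of clearance) rises to 2.4× activity: 0.23 × 2.4 = 0.552.
The CYP3A4 pathway (8% of clearance) is reduced to 0.23× activity: 0.08 × 0.23 = 0.0184.
The remaining 51% of clearance is unaffected.
CL_new/CL_old = 1.026 + 0.552 + 0.0184 + 0.51 = 2.1064.
New steady-state concentration = 22.9 / 2.1064 = 10.9 ng/mL (concentration scales inversely with clearance).

10.9 ng/mL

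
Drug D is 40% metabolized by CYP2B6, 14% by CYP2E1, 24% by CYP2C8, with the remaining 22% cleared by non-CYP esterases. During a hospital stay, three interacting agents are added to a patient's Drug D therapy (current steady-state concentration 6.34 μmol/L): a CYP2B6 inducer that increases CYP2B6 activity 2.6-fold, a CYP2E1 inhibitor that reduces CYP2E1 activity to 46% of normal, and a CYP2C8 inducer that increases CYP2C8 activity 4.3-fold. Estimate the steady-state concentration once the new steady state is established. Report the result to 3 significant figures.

2.69 μmol/L

The CYP2B6 pathway (40% of clearance) increases to 2.6× activity: 0.4 × 2.6 = 1.04.
The CYP2E1 pathway (14% of clearance) drops to 0.46× activity: 0.14 × 0.46 = 0.0644.
The CYP2C8 pathway (24% of clearance) increases to 4.3× activity: 0.24 × 4.3 = 1.032.
The remaining 22% of clearance is unaffected.
CL_new/CL_old = 1.04 + 0.0644 + 1.032 + 0.22 = 2.3564.
Steady-state concentration ∝ 1/CL: new value = 6.34 / 2.3564 = 2.69 μmol/L.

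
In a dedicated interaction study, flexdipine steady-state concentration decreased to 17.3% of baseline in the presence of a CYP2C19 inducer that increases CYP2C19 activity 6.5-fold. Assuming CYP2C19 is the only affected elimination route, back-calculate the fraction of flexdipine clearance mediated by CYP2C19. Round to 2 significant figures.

0.87

Call the CYP2C19 fraction fm. After the interaction, CL_new/CL_old = fm × 6.5 + (1 − fm).
Steady-state concentration ratio = 1 / (new CL fraction), so new CL fraction = 1 / 0.173 = 5.78.
fm × 6.5 + 1 − fm = 5.78  ⇒  fm × (6.5 − 1) = 4.78  ⇒  fm = 0.87.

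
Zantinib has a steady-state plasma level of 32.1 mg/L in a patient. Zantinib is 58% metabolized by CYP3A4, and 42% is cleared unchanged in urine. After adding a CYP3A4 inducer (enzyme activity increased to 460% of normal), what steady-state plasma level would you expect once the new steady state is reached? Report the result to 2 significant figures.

10 mg/L

The CYP3A4 pathway (58% of clearance) is boosted to 4.6× activity: 0.58 × 4.6 = 2.668.
The remaining 42% of clearance is unaffected.
CL_new/CL_old = 2.668 + 0.42 = 3.088.
New steady-state plasma level = baseline ÷ relative clearance = 32.1 / 3.088 = 10 mg/L.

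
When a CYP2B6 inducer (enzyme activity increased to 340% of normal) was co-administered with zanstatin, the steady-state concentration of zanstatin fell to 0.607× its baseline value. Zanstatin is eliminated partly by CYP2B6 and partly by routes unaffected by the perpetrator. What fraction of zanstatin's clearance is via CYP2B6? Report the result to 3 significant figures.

0.270

CL'/CL = 1 / 0.607 = 1.647
3.4·fm + (1 − fm) = 1.647
fm = (1.647 − 1) / (3.4 − 1) = 0.270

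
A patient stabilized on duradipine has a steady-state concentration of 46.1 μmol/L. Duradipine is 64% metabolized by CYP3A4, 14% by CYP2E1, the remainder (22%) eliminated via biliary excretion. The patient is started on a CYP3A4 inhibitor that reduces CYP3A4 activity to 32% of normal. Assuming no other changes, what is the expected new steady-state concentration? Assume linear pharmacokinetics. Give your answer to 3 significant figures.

CYP3A4: 0.64 × 0.32 = 0.2048
CYP2E1: 0.14 (unchanged)
Other: 0.22 (unchanged)
CL_new/CL_old = 0.2048 + 0.14 + 0.22 = 0.5648.
With dosing unchanged, steady-state concentration scales as 1/CL: 46.1 / 0.5648 = 81.6 μmol/L.

81.6 μmol/L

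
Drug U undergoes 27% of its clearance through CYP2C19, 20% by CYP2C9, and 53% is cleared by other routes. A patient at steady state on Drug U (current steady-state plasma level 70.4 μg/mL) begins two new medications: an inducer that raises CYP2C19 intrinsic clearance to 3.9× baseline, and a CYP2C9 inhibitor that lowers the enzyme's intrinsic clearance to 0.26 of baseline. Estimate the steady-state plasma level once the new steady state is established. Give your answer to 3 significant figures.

43.1 μg/mL

The CYP2C19 pathway (27% of clearance) increases to 3.9× activity: 0.27 × 3.9 = 1.053.
The CYP2C9 pathway (20% of clearance) drops to 0.26× activity: 0.2 × 0.26 = 0.052.
The remaining 53% of clearance is unaffected.
New clearance relative to baseline: 1.053 + 0.052 + 0.53 = 1.635.
Dividing the baseline by the relative clearance: 70.4 / 1.635 = 43.1 μg/mL.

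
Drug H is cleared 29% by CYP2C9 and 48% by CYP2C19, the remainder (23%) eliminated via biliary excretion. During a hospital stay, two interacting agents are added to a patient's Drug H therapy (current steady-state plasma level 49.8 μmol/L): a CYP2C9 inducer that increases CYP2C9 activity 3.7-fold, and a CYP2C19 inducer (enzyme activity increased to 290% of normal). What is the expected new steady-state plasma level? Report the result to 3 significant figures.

18.5 μmol/L

The CYP2C9 pathway (29% of clearance) increases to 3.7× activity: 0.29 × 3.7 = 1.073.
The CYP2C19 pathway (48% of clearance) is boosted to 2.9× activity: 0.48 × 2.9 = 1.392.
Non-CYP routes (23%) are unchanged.
New clearance relative to baseline: 1.073 + 1.392 + 0.23 = 2.695.
Steady-state plasma level ∝ 1/CL: new value = 49.8 / 2.695 = 18.5 μmol/L.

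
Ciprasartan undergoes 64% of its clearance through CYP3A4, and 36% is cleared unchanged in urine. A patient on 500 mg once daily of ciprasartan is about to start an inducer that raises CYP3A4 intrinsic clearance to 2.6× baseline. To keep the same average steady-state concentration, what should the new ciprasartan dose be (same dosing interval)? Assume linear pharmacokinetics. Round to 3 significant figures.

The CYP3A4 pathway (64% of clearance) is boosted to 2.6× activity: 0.64 × 2.6 = 1.664.
The remaining 36% of clearance is unaffected.
Relative clearance = 1.664 + 0.36 = 2.024.
Exposure is unchanged when dose changes in proportion to clearance. New dose = 500 mg × 2.024 = 1.01 × 10³ mg.

1.01 × 10³ mg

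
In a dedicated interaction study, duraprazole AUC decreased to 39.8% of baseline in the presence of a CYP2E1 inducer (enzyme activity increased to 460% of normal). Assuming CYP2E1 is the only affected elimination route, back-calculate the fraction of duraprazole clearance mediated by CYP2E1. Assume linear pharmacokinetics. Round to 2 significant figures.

Let x = fm,CYP2E1. Because AUC ∝ 1/CL, relative clearance rose to 1/0.398 = 2.513.
Only the CYP2E1 route changed, so 2.513 = x·4.6 + (1 − x), giving x = 0.42.

0.42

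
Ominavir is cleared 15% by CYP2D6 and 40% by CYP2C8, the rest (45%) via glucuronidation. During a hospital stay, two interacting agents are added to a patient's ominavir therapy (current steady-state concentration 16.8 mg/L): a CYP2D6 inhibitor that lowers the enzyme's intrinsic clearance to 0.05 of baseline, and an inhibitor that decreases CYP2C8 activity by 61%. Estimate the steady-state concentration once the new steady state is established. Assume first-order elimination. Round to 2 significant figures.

The CYP2D6 pathway (15% of clearance) falls to 0.05× activity: 0.15 × 0.05 = 0.0075.
The CYP2C8 pathway (40% of clearance) falls to 0.39× activity: 0.4 × 0.39 = 0.156.
The remaining 45% of clearance is unaffected.
Relative clearance = 0.0075 + 0.156 + 0.45 = 0.6135.
New steady-state concentration = 16.8 / 0.6135 = 27 mg/L (concentration scales inversely with clearance).

27 mg/L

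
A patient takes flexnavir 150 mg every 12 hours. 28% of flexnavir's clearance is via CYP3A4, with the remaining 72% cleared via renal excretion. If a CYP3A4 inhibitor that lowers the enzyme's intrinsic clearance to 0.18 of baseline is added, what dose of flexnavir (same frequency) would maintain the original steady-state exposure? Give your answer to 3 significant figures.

116 mg

The CYP3A4 pathway (28% of clearance) drops to 0.18× activity: 0.28 × 0.18 = 0.0504.
Non-CYP routes (72%) are unchanged.
Relative clearance = 0.0504 + 0.72 = 0.7704.
Css,avg = (dose rate)/CL, so holding Css fixed requires dose ∝ CL: 150 × 0.7704 = 116 mg.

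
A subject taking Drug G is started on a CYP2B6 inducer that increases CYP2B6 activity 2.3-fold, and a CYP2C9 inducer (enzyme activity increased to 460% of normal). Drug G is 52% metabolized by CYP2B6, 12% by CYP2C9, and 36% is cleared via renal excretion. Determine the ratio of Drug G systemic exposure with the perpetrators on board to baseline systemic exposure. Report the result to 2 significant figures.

0.47

CYP2B6: 0.52 × 2.3 = 1.196
CYP2C9: 0.12 × 4.6 = 0.552
Other: 0.36 (unchanged)
Relative clearance = 1.196 + 0.552 + 0.36 = 2.108.
Systemic exposure ∝ 1/CL: fold-change = 1 / 2.108 = 0.47.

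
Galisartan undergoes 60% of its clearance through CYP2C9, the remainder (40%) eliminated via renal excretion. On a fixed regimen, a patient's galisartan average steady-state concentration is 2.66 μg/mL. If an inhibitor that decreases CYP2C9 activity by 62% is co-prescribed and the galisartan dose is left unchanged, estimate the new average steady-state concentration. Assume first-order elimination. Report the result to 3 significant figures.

4.24 μg/mL

The CYP2C9 pathway (60% of clearance) drops to 0.38× activity: 0.6 × 0.38 = 0.228.
The remaining 40% of clearance is unaffected.
CL_new/CL_old = 0.228 + 0.4 = 0.628.
With dosing unchanged, average steady-state concentration scales as 1/CL: 2.66 / 0.628 = 4.24 μg/mL.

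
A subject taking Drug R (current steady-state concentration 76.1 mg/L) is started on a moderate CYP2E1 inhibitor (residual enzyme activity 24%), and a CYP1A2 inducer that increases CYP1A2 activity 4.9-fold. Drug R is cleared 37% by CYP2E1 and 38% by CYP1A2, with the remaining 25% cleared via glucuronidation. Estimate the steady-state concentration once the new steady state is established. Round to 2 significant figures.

CYP2E1: 0.37 × 0.24 = 0.0888
CYP1A2: 0.38 × 4.9 = 1.862
Other: 0.25 (unchanged)
New clearance relative to baseline: 0.0888 + 1.862 + 0.25 = 2.2008.
New steady-state concentration = 76.1 / 2.2008 = 35 mg/L (concentration scales inversely with clearance).

35 mg/L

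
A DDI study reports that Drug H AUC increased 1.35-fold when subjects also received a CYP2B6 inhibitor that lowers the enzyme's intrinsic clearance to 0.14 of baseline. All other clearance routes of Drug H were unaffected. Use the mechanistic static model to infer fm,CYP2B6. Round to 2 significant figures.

CL'/CL = 1 / 1.35 = 0.7407
0.14·fm + (1 − fm) = 0.7407
fm = (0.7407 − 1) / (0.14 − 1) = 0.30

0.30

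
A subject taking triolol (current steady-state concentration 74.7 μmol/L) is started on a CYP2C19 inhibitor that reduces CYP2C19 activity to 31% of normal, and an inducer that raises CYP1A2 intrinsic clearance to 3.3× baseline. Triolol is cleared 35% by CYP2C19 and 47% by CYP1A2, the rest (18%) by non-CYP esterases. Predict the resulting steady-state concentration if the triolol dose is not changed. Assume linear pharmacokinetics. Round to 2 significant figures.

The CYP2C19 pathway (35% of clearance) is reduced to 0.31× activity: 0.35 × 0.31 = 0.1085.
The CYP1A2 pathway (47% of clearance) is boosted to 3.3× activity: 0.47 × 3.3 = 1.551.
The remaining 18% of clearance is unaffected.
CL_new/CL_old = 0.1085 + 1.551 + 0.18 = 1.8395.
New steady-state concentration = 74.7 / 1.8395 = 41 μmol/L (concentration scales inversely with clearance).

41 μmol/L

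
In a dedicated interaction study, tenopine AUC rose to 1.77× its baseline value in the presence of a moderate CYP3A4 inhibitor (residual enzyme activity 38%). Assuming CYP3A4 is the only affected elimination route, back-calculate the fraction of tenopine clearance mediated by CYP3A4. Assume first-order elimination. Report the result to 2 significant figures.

0.70

CL'/CL = 1 / 1.77 = 0.565
0.38·fm + (1 − fm) = 0.565
fm = (0.565 − 1) / (0.38 − 1) = 0.70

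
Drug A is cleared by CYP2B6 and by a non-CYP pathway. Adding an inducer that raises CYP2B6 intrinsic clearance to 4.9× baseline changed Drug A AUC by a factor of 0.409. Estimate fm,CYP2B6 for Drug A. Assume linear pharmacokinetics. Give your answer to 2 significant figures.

Let x = fm,CYP2B6. Because AUC ∝ 1/CL, relative clearance rose to 1/0.409 = 2.445.
Setting x·4.9 + (1 − x) = 2.445 and solving: x = (2.445 − 1)/(4.9 − 1) = 0.37.

0.37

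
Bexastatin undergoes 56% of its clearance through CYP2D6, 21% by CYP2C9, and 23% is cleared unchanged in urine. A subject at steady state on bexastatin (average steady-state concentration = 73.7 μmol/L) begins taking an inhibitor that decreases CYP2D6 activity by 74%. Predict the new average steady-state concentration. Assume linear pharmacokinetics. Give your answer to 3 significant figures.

126 μmol/L

The CYP2D6 pathway (56% of clearance) is reduced to 0.26× activity: 0.56 × 0.26 = 0.1456.
CYP2C9 (21%) and the residual 23% are unaffected.
Relative clearance = 0.1456 + 0.21 + 0.23 = 0.5856.
With dosing unchanged, average steady-state concentration scales as 1/CL: 73.7 / 0.5856 = 126 μmol/L.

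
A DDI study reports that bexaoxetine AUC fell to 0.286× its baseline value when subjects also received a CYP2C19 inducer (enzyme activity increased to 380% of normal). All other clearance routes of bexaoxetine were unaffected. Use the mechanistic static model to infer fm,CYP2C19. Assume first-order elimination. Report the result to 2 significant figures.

0.89

CL'/CL = 1 / 0.286 = 3.497
3.8·fm + (1 − fm) = 3.497
fm = (3.497 − 1) / (3.8 − 1) = 0.89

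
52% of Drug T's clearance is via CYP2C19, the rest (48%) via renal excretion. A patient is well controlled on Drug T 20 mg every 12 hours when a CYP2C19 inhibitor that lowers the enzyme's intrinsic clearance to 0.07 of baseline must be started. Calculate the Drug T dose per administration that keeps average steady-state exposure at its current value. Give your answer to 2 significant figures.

10 mg

The CYP2C19 pathway (52% of clearance) is reduced to 0.07× activity: 0.52 × 0.07 = 0.0364.
The remaining 48% of clearance is unaffected.
Relative clearance = 0.0364 + 0.48 = 0.5164.
Exposure is unchanged when dose changes in proportion to clearance. New dose = 20 mg × 0.5164 = 10 mg.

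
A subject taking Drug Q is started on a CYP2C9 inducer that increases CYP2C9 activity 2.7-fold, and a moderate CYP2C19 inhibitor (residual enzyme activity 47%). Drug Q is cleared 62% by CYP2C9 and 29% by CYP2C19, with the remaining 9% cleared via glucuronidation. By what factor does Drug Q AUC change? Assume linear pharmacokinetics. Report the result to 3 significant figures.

The CYP2C9 pathway (62% of clearance) is boosted to 2.7× activity: 0.62 × 2.7 = 1.674.
The CYP2C19 pathway (29% of clearance) drops to 0.47× activity: 0.29 × 0.47 = 0.1363.
The remaining 9% of clearance is unaffected.
Relative clearance = 1.674 + 0.1363 + 0.09 = 1.9003.
Net AUC ratio = 1 / 1.9003 = 0.526.

0.526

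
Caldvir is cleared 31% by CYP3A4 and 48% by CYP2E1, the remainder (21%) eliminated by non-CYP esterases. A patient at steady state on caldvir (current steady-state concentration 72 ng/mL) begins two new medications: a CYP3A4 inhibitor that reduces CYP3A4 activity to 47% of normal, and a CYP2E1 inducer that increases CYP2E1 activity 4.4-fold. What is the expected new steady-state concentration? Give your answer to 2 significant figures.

29 ng/mL

CYP3A4: 0.31 × 0.47 = 0.1457
CYP2E1: 0.48 × 4.4 = 2.112
Other: 0.21 (unchanged)
New clearance relative to baseline: 0.1457 + 2.112 + 0.21 = 2.4677.
Dividing the baseline by the relative clearance: 72 / 2.4677 = 29 ng/mL.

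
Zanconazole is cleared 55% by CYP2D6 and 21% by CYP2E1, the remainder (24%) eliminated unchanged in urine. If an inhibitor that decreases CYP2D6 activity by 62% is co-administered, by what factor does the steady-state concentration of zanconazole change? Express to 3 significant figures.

1.52

The CYP2D6 pathway (55% of clearance) drops to 0.38× activity: 0.55 × 0.38 = 0.209.
CYP2E1 (21%) and the residual 24% are unaffected.
Relative clearance = 0.209 + 0.21 + 0.24 = 0.659.
Steady-state concentration is inversely proportional to clearance, so the fold-change is 1 / 0.659 = 1.52.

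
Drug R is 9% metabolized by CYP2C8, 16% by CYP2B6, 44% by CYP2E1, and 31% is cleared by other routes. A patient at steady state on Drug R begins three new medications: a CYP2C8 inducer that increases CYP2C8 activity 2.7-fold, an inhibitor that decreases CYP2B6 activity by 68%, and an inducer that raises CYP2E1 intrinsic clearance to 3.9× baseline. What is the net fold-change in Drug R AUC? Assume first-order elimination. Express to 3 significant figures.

CYP2C8: 0.09 × 2.7 = 0.243
CYP2B6: 0.16 × 0.32 = 0.0512
CYP2E1: 0.44 × 3.9 = 1.716
Other: 0.31 (unchanged)
CL_new/CL_old = 0.243 + 0.0512 + 1.716 + 0.31 = 2.3202.
Net AUC ratio = 1 / 2.3202 = 0.431.

0.431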